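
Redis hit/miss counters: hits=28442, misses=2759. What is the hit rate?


Formula: hit rate = hits / (hits + misses) * 100
hit rate = 28442 / (28442 + 2759) * 100
hit rate = 28442 / 31201 * 100
hit rate = 91.16%

91.16%


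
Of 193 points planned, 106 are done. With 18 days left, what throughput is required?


Formula: Required rate = Remaining points / Days left
Remaining = 193 - 106 = 87 points
Required rate = 87 / 18 = 4.83 points/day

4.83 points/day


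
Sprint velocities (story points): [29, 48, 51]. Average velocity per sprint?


Formula: Avg velocity = Total points / Number of sprints
Points: [29, 48, 51]
Sum = 29 + 48 + 51 = 128
Avg velocity = 128 / 3 = 42.67 points/sprint

42.67 points/sprint


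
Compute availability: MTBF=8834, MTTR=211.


Availability = MTBF / (MTBF + MTTR)
Availability = 8834 / (8834 + 211)
Availability = 8834 / 9045
Availability = 97.6672%

97.6672%


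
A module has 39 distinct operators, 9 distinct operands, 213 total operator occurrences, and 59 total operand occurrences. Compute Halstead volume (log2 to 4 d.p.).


Formula: V = N * log2(η), where N = N1 + N2 and η = η1 + η2
η = 39 + 9 = 48
N = 213 + 59 = 272
log2(48) ≈ 5.5850
V = 272 * 5.5850 = 1519.12

1519.12


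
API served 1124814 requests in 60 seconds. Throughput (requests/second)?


Formula: throughput = requests / seconds
throughput = 1124814 / 60
throughput = 18746.9 requests/second

18746.9 requests/second


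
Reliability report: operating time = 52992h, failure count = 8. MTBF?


Formula: MTBF = Total operating time / Number of failures
MTBF = 52992 / 8
MTBF = 6624.0 hours

6624.0 hours


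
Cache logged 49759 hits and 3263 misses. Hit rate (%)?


Formula: hit rate = hits / (hits + misses) * 100
hit rate = 49759 / (49759 + 3263) * 100
hit rate = 49759 / 53022 * 100
hit rate = 93.85%

93.85%


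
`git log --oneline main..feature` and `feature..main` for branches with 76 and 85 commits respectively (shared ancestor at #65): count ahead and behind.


Common ancestor: commit #65
feature commits after divergence: 76 - 65 = 11
main commits after divergence: 85 - 65 = 20
feature is 11 commits ahead of main
main is 20 commits ahead of feature

feature ahead: 11, main ahead: 20


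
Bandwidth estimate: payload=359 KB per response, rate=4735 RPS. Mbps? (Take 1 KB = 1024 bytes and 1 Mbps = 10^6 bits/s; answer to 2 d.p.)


Formula: Mbps = payload_bytes * RPS * 8 / 1e6
Payload per request = 359 KB = 359 * 1024 = 367616 bytes
Total bytes/sec = 367616 * 4735 = 1740661760
Total bits/sec = 1740661760 * 8 = 13925294080
Mbps = 13925294080 / 1e6 = 13925.29

13925.29 Mbps


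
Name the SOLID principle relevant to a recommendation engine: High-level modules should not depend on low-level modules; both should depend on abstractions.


This describes the Dependency Inversion Principle (DIP)

Dependency Inversion Principle (DIP)


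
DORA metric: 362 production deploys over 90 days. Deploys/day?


Formula: deployments per day = releases / days
= 362 / 90
= 4.022 deploys/day
(equivalently, 28.16 deploys/week)

4.022 deploys/day


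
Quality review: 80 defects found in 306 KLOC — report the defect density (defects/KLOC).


Defect density = defects / KLOC
Defect density = 80 / 306
Defect density = 0.261 defects/KLOC

0.261 defects/KLOC


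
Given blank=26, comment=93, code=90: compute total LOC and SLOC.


Total LOC = blank + comment + code
Total LOC = 26 + 93 + 90 = 209
SLOC (source only) = code = 90

Total LOC: 209, SLOC: 90


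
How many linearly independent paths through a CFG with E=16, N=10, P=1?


Formula: V(G) = E - N + 2P
V(G) = 16 - 10 + 2*1
V(G) = 6 + 2
V(G) = 8

8


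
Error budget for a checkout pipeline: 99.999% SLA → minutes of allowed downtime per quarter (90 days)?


Formula: allowed downtime = period * (100 - SLA) / 100
Period (quarter (90 days)) = 129600 minutes
Unavailability fraction = (100 - 99.999) / 100
Allowed downtime = 129600 * (100 - 99.999) / 100
Allowed downtime = 1.296 minutes

1.296 minutes


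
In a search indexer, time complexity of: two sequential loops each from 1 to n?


Reasoning: sequential dominates: O(n) + O(n) = O(n)
Complexity: O(n)

O(n)


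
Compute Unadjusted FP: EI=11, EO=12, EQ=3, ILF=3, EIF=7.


UFP = EI*4 + EO*5 + EQ*4 + ILF*10 + EIF*7
UFP = 11*4 + 12*5 + 3*4 + 3*10 + 7*7
UFP = 44 + 60 + 12 + 30 + 49
UFP = 195

195


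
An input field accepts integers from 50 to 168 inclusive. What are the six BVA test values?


Range: [50, 168]
Boundaries: just below min, min, min+1, max-1, max, just above max
Values: [49, 50, 51, 167, 168, 169]

[49, 50, 51, 167, 168, 169]


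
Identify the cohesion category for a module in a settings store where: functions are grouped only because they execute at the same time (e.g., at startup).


Reasoning: Related by timing only
Type: Temporal cohesion

Temporal cohesion


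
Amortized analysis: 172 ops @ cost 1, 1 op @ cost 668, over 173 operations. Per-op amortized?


Formula: Amortized cost = Total cost / Operations
Total cost = (172 * 1) + (1 * 668)
Total cost = 172 + 668 = 840
Amortized = 840 / 173 = 4.8555

4.8555


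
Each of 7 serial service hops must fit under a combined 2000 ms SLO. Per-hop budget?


Formula: per_stage = total_budget / stages
per_stage = 2000 / 7
per_stage = 285.71 ms

285.71 ms


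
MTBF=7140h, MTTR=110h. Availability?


Availability = MTBF / (MTBF + MTTR)
Availability = 7140 / (7140 + 110)
Availability = 7140 / 7250
Availability = 98.4828%

98.4828%


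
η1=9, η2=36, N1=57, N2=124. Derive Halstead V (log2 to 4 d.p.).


Formula: V = N * log2(η), where N = N1 + N2 and η = η1 + η2
η = 9 + 36 = 45
N = 57 + 124 = 181
log2(45) ≈ 5.4919
V = 181 * 5.4919 = 994.03

994.03


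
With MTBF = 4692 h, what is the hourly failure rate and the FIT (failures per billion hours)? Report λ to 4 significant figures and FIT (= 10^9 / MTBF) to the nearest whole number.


Formula: λ = 1 / MTBF; FIT = λ × 1e9 = 1e9 / MTBF
λ = 1 / 4692 ≈ 2.131e-04 failures/hour
FIT = 1e9 / 4692 ≈ 213129 failures per 1e9 hours (nearest whole number)

λ = 2.131e-04 /h, FIT = 213129


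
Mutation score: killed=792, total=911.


Mutation score = killed / total * 100
Mutation score = 792 / 911 * 100
Mutation score = 86.94%

86.94%


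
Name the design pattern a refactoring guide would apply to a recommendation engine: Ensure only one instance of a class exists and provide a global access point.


This matches the Singleton pattern

Singleton


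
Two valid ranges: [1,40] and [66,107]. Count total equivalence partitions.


Valid ranges: [1,40] and [66,107]
Class 1: x < 1 — invalid
Class 2: 1 ≤ x ≤ 40 — valid
Class 3: 40 < x < 66 — invalid (gap between ranges)
Class 4: 66 ≤ x ≤ 107 — valid
Class 5: x > 107 — invalid
Total equivalence classes: 5

5 equivalence classes


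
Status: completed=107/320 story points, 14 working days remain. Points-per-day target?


Formula: Required rate = Remaining points / Days left
Remaining = 320 - 107 = 213 points
Required rate = 213 / 14 = 15.21 points/day

15.21 points/day


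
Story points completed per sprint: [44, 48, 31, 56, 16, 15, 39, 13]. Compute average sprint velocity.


Formula: Avg velocity = Total points / Number of sprints
Points: [44, 48, 31, 56, 16, 15, 39, 13]
Sum = 44 + 48 + 31 + 56 + 16 + 15 + 39 + 13 = 262
Avg velocity = 262 / 8 = 32.75 points/sprint

32.75 points/sprint


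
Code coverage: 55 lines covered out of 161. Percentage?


Coverage = covered / total * 100
Coverage = 55 / 161 * 100
Coverage = 34.16%

34.16%


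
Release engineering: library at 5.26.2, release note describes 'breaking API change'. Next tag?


Current: 5.26.2
Change category: 'breaking API change' → major bump
SemVer rule: major bump → increment MAJOR, reset MINOR and PATCH to 0
New: 6.0.0

6.0.0


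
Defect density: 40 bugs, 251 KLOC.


Defect density = defects / KLOC
Defect density = 40 / 251
Defect density = 0.159 defects/KLOC

0.159 defects/KLOC


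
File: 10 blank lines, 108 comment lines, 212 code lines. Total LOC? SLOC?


Total LOC = blank + comment + code
Total LOC = 10 + 108 + 212 = 330
SLOC (source only) = code = 212

Total LOC: 330, SLOC: 212


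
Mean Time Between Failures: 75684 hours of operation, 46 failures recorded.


Formula: MTBF = Total operating time / Number of failures
MTBF = 75684 / 46
MTBF = 1645.3 hours

1645.3 hours


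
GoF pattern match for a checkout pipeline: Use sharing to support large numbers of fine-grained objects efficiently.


This matches the Flyweight pattern

Flyweight


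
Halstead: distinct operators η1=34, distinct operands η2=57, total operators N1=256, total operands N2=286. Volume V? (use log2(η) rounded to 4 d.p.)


Formula: V = N * log2(η), where N = N1 + N2 and η = η1 + η2
η = 34 + 57 = 91
N = 256 + 286 = 542
log2(91) ≈ 6.5078
V = 542 * 6.5078 = 3527.23

3527.23


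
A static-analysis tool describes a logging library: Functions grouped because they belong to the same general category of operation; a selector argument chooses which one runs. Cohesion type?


Reasoning: Grouped by category of activity, not by data or sequence
Type: Logical cohesion

Logical cohesion


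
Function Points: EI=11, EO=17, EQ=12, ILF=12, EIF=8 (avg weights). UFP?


UFP = EI*4 + EO*5 + EQ*4 + ILF*10 + EIF*7
UFP = 11*4 + 17*5 + 12*4 + 12*10 + 8*7
UFP = 44 + 85 + 48 + 120 + 56
UFP = 353

353


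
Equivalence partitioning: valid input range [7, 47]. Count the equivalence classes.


Valid range: [7, 47]
Class 1: x < 7 — invalid
Class 2: 7 ≤ x ≤ 47 — valid
Class 3: x > 47 — invalid
Total equivalence classes: 3

3 equivalence classes


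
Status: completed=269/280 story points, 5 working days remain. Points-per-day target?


Formula: Required rate = Remaining points / Days left
Remaining = 280 - 269 = 11 points
Required rate = 11 / 5 = 2.2 points/day

2.2 points/day


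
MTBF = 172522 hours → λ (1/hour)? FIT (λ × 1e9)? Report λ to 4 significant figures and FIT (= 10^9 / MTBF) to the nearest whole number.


Formula: λ = 1 / MTBF; FIT = λ × 1e9 = 1e9 / MTBF
λ = 1 / 172522 ≈ 5.796e-06 failures/hour
FIT = 1e9 / 172522 ≈ 5796 failures per 1e9 hours (nearest whole number)

λ = 5.796e-06 /h, FIT = 5796


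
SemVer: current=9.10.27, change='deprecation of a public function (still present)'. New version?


Current: 9.10.27
Change category: 'deprecation of a public function (still present)' → minor bump
SemVer rule: minor bump → increment MINOR, reset PATCH to 0 (MAJOR unchanged)
New: 9.11.0

9.11.0


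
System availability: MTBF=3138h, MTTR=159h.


Availability = MTBF / (MTBF + MTTR)
Availability = 3138 / (3138 + 159)
Availability = 3138 / 3297
Availability = 95.1774%

95.1774%


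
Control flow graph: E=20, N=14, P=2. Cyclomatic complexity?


Formula: V(G) = E - N + 2P
V(G) = 20 - 14 + 2*2
V(G) = 6 + 4
V(G) = 10

10


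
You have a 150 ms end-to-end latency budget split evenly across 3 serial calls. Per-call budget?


Formula: per_stage = total_budget / stages
per_stage = 150 / 3
per_stage = 50.0 ms

50.0 ms


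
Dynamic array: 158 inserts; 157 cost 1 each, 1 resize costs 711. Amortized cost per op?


Formula: Amortized cost = Total cost / Operations
Total cost = (157 * 1) + (1 * 711)
Total cost = 157 + 711 = 868
Amortized = 868 / 158 = 5.4937

5.4937


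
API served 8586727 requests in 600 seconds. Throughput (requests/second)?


Formula: throughput = requests / seconds
throughput = 8586727 / 600
throughput = 14311.21 requests/second

14311.21 requests/second


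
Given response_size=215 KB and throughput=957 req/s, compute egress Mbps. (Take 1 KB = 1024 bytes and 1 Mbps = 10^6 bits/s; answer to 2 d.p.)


Formula: Mbps = payload_bytes * RPS * 8 / 1e6
Payload per request = 215 KB = 215 * 1024 = 220160 bytes
Total bytes/sec = 220160 * 957 = 210693120
Total bits/sec = 210693120 * 8 = 1685544960
Mbps = 1685544960 / 1e6 = 1685.54

1685.54 Mbps


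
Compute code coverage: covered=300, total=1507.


Coverage = covered / total * 100
Coverage = 300 / 1507 * 100
Coverage = 19.91%

19.91%


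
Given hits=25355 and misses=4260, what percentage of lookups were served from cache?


Formula: hit rate = hits / (hits + misses) * 100
hit rate = 25355 / (25355 + 4260) * 100
hit rate = 25355 / 29615 * 100
hit rate = 85.62%

85.62%


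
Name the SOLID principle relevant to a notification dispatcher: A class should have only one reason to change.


This describes the Single Responsibility Principle (SRP)

Single Responsibility Principle (SRP)


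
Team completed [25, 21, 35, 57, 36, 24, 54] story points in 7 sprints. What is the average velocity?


Formula: Avg velocity = Total points / Number of sprints
Points: [25, 21, 35, 57, 36, 24, 54]
Sum = 25 + 21 + 35 + 57 + 36 + 24 + 54 = 252
Avg velocity = 252 / 7 = 36.0 points/sprint

36.0 points/sprint


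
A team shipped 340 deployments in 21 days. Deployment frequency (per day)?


Formula: deployments per day = releases / days
= 340 / 21
= 16.19 deploys/day
(equivalently, 113.33 deploys/week)

16.19 deploys/day


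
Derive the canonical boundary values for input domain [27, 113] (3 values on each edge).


Range: [27, 113]
Boundaries: just below min, min, min+1, max-1, max, just above max
Values: [26, 27, 28, 112, 113, 114]

[26, 27, 28, 112, 113, 114]


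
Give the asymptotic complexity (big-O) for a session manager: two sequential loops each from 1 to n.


Reasoning: sequential dominates: O(n) + O(n) = O(n)
Complexity: O(n)

O(n)


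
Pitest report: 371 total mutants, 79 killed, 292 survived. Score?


Mutation score = killed / total * 100
Mutation score = 79 / 371 * 100
Mutation score = 21.29%

21.29%


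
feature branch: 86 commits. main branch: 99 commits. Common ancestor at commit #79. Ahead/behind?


Common ancestor: commit #79
feature commits after divergence: 86 - 79 = 7
main commits after divergence: 99 - 79 = 20
feature is 7 commits ahead of main
main is 20 commits ahead of feature

feature ahead: 7, main ahead: 20


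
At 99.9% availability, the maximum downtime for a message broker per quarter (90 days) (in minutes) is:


Formula: allowed downtime = period * (100 - SLA) / 100
Period (quarter (90 days)) = 129600 minutes
Unavailability fraction = (100 - 99.9) / 100
Allowed downtime = 129600 * (100 - 99.9) / 100
Allowed downtime = 129.6 minutes

129.6 minutes


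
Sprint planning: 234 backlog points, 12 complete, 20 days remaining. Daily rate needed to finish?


Formula: Required rate = Remaining points / Days left
Remaining = 234 - 12 = 222 points
Required rate = 222 / 20 = 11.1 points/day

11.1 points/day


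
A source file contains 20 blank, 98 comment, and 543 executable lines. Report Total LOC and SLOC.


Total LOC = blank + comment + code
Total LOC = 20 + 98 + 543 = 661
SLOC (source only) = code = 543

Total LOC: 661, SLOC: 543


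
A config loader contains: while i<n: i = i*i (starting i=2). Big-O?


Reasoning: squaring drives double-exponential growth; iterations ~ log log n
Complexity: O(log log n)

O(log log n)


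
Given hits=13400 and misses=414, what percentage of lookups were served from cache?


Formula: hit rate = hits / (hits + misses) * 100
hit rate = 13400 / (13400 + 414) * 100
hit rate = 13400 / 13814 * 100
hit rate = 97.0%

97.0%


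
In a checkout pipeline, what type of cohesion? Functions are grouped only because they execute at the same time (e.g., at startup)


Reasoning: Related by timing only
Type: Temporal cohesion

Temporal cohesion


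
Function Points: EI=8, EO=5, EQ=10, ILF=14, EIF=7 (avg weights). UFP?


UFP = EI*4 + EO*5 + EQ*4 + ILF*10 + EIF*7
UFP = 8*4 + 5*5 + 10*4 + 14*10 + 7*7
UFP = 32 + 25 + 40 + 140 + 49
UFP = 286

286


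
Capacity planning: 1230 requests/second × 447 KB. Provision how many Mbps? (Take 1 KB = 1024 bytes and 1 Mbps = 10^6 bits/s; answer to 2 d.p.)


Formula: Mbps = payload_bytes * RPS * 8 / 1e6
Payload per request = 447 KB = 447 * 1024 = 457728 bytes
Total bytes/sec = 457728 * 1230 = 563005440
Total bits/sec = 563005440 * 8 = 4504043520
Mbps = 4504043520 / 1e6 = 4504.04

4504.04 Mbps


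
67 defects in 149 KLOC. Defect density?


Defect density = defects / KLOC
Defect density = 67 / 149
Defect density = 0.45 defects/KLOC

0.45 defects/KLOC


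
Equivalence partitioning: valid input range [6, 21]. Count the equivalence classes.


Valid range: [6, 21]
Class 1: x < 6 — invalid
Class 2: 6 ≤ x ≤ 21 — valid
Class 3: x > 21 — invalid
Total equivalence classes: 3

3 equivalence classes


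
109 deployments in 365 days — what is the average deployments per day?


Formula: deployments per day = releases / days
= 109 / 365
= 0.299 deploys/day
(equivalently, 2.09 deploys/week)

0.299 deploys/day


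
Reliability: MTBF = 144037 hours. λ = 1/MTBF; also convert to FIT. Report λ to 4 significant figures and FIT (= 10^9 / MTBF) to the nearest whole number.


Formula: λ = 1 / MTBF; FIT = λ × 1e9 = 1e9 / MTBF
λ = 1 / 144037 ≈ 6.943e-06 failures/hour
FIT = 1e9 / 144037 ≈ 6943 failures per 1e9 hours (nearest whole number)

λ = 6.943e-06 /h, FIT = 6943


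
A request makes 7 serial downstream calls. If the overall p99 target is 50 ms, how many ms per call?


Formula: per_stage = total_budget / stages
per_stage = 50 / 7
per_stage = 7.14 ms

7.14 ms


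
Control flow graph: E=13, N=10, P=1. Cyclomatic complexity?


Formula: V(G) = E - N + 2P
V(G) = 13 - 10 + 2*1
V(G) = 3 + 2
V(G) = 5

5


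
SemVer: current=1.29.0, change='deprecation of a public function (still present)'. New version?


Current: 1.29.0
Change category: 'deprecation of a public function (still present)' → minor bump
SemVer rule: minor bump → increment MINOR, reset PATCH to 0 (MAJOR unchanged)
New: 1.30.0

1.30.0


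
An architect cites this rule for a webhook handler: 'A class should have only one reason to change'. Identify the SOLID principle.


This describes the Single Responsibility Principle (SRP)

Single Responsibility Principle (SRP)


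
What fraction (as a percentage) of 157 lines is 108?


Coverage = covered / total * 100
Coverage = 108 / 157 * 100
Coverage = 68.79%

68.79%


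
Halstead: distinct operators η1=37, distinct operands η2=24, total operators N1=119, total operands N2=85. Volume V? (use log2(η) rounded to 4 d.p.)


Formula: V = N * log2(η), where N = N1 + N2 and η = η1 + η2
η = 37 + 24 = 61
N = 119 + 85 = 204
log2(61) ≈ 5.9307
V = 204 * 5.9307 = 1209.86

1209.86


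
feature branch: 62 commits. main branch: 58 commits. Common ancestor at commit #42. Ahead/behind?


Common ancestor: commit #42
feature commits after divergence: 62 - 42 = 20
main commits after divergence: 58 - 42 = 16
feature is 20 commits ahead of main
main is 16 commits ahead of feature

feature ahead: 20, main ahead: 16


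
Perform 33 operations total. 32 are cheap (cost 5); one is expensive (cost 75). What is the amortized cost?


Formula: Amortized cost = Total cost / Operations
Total cost = (32 * 5) + (1 * 75)
Total cost = 160 + 75 = 235
Amortized = 235 / 33 = 7.1212

7.1212


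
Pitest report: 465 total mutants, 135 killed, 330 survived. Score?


Mutation score = killed / total * 100
Mutation score = 135 / 465 * 100
Mutation score = 29.03%

29.03%


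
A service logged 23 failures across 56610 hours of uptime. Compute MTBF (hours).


Formula: MTBF = Total operating time / Number of failures
MTBF = 56610 / 23
MTBF = 2461.3 hours

2461.3 hours


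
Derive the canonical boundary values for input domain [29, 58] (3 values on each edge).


Range: [29, 58]
Boundaries: just below min, min, min+1, max-1, max, just above max
Values: [28, 29, 30, 57, 58, 59]

[28, 29, 30, 57, 58, 59]


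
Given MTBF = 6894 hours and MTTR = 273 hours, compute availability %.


Availability = MTBF / (MTBF + MTTR)
Availability = 6894 / (6894 + 273)
Availability = 6894 / 7167
Availability = 96.1909%

96.1909%


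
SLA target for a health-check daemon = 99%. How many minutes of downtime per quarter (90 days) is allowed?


Formula: allowed downtime = period * (100 - SLA) / 100
Period (quarter (90 days)) = 129600 minutes
Unavailability fraction = (100 - 99.0) / 100
Allowed downtime = 129600 * (100 - 99.0) / 100
Allowed downtime = 1296.0 minutes

1296.0 minutes


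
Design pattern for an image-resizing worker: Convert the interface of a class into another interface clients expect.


This matches the Adapter pattern

Adapter


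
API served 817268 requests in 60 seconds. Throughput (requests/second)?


Formula: throughput = requests / seconds
throughput = 817268 / 60
throughput = 13621.13 requests/second

13621.13 requests/second


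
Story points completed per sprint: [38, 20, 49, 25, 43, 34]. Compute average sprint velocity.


Formula: Avg velocity = Total points / Number of sprints
Points: [38, 20, 49, 25, 43, 34]
Sum = 38 + 20 + 49 + 25 + 43 + 34 = 209
Avg velocity = 209 / 6 = 34.83 points/sprint

34.83 points/sprint


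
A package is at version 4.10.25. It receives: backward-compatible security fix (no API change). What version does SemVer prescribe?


Current: 4.10.25
Change category: 'backward-compatible security fix (no API change)' → patch bump
SemVer rule: patch bump → increment PATCH (MAJOR and MINOR unchanged)
New: 4.10.26

4.10.26


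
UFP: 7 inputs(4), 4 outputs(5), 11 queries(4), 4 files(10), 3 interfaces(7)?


UFP = EI*4 + EO*5 + EQ*4 + ILF*10 + EIF*7
UFP = 7*4 + 4*5 + 11*4 + 4*10 + 3*7
UFP = 28 + 20 + 44 + 40 + 21
UFP = 153

153


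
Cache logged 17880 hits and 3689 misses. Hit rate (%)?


Formula: hit rate = hits / (hits + misses) * 100
hit rate = 17880 / (17880 + 3689) * 100
hit rate = 17880 / 21569 * 100
hit rate = 82.9%

82.9%


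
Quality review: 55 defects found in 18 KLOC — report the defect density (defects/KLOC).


Defect density = defects / KLOC
Defect density = 55 / 18
Defect density = 3.056 defects/KLOC

3.056 defects/KLOC


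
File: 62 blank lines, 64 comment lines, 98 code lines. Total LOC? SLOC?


Total LOC = blank + comment + code
Total LOC = 62 + 64 + 98 = 224
SLOC (source only) = code = 98

Total LOC: 224, SLOC: 98


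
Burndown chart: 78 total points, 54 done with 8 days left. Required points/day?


Formula: Required rate = Remaining points / Days left
Remaining = 78 - 54 = 24 points
Required rate = 24 / 8 = 3.0 points/day

3.0 points/day


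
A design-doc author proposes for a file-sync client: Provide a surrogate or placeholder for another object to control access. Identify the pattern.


This matches the Proxy pattern

Proxy


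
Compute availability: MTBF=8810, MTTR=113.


Availability = MTBF / (MTBF + MTTR)
Availability = 8810 / (8810 + 113)
Availability = 8810 / 8923
Availability = 98.7336%

98.7336%


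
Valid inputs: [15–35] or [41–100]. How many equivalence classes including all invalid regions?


Valid ranges: [15,35] and [41,100]
Class 1: x < 15 — invalid
Class 2: 15 ≤ x ≤ 35 — valid
Class 3: 35 < x < 41 — invalid (gap between ranges)
Class 4: 41 ≤ x ≤ 100 — valid
Class 5: x > 100 — invalid
Total equivalence classes: 5

5 equivalence classes


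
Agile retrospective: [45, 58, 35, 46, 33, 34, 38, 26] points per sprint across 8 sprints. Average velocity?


Formula: Avg velocity = Total points / Number of sprints
Points: [45, 58, 35, 46, 33, 34, 38, 26]
Sum = 45 + 58 + 35 + 46 + 33 + 34 + 38 + 26 = 315
Avg velocity = 315 / 8 = 39.38 points/sprint

39.38 points/sprint


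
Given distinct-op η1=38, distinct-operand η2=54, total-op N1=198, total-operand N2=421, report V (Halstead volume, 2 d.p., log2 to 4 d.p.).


Formula: V = N * log2(η), where N = N1 + N2 and η = η1 + η2
η = 38 + 54 = 92
N = 198 + 421 = 619
log2(92) ≈ 6.5236
V = 619 * 6.5236 = 4038.11

4038.11


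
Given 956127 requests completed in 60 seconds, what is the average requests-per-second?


Formula: throughput = requests / seconds
throughput = 956127 / 60
throughput = 15935.45 requests/second

15935.45 requests/second


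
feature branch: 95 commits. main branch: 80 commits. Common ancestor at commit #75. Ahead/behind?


Common ancestor: commit #75
feature commits after divergence: 95 - 75 = 20
main commits after divergence: 80 - 75 = 5
feature is 20 commits ahead of main
main is 5 commits ahead of feature

feature ahead: 20, main ahead: 5


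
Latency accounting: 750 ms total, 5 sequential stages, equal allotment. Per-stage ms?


Formula: per_stage = total_budget / stages
per_stage = 750 / 5
per_stage = 150.0 ms

150.0 ms


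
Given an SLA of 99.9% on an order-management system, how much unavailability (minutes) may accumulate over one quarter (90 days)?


Formula: allowed downtime = period * (100 - SLA) / 100
Period (quarter (90 days)) = 129600 minutes
Unavailability fraction = (100 - 99.9) / 100
Allowed downtime = 129600 * (100 - 99.9) / 100
Allowed downtime = 129.6 minutes

129.6 minutes


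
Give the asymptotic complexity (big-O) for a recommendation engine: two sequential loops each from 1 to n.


Reasoning: sequential dominates: O(n) + O(n) = O(n)
Complexity: O(n)

O(n)


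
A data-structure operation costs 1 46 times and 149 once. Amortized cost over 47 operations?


Formula: Amortized cost = Total cost / Operations
Total cost = (46 * 1) + (1 * 149)
Total cost = 46 + 149 = 195
Amortized = 195 / 47 = 4.1489

4.1489


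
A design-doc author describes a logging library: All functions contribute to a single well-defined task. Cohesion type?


Reasoning: Best: single purpose
Type: Functional cohesion

Functional cohesion


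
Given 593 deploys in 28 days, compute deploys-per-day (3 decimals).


Formula: deployments per day = releases / days
= 593 / 28
= 21.179 deploys/day
(equivalently, 148.25 deploys/week)

21.179 deploys/day


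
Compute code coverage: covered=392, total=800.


Coverage = covered / total * 100
Coverage = 392 / 800 * 100
Coverage = 49.0%

49.0%


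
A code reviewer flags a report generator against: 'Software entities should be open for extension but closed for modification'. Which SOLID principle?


This describes the Open/Closed Principle (OCP)

Open/Closed Principle (OCP)


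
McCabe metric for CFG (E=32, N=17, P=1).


Formula: V(G) = E - N + 2P
V(G) = 32 - 17 + 2*1
V(G) = 15 + 2
V(G) = 17

17


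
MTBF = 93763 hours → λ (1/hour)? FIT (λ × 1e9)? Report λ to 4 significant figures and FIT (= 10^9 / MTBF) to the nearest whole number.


Formula: λ = 1 / MTBF; FIT = λ × 1e9 = 1e9 / MTBF
λ = 1 / 93763 ≈ 1.067e-05 failures/hour
FIT = 1e9 / 93763 ≈ 10665 failures per 1e9 hours (nearest whole number)

λ = 1.067e-05 /h, FIT = 10665


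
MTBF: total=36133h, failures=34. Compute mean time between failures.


Formula: MTBF = Total operating time / Number of failures
MTBF = 36133 / 34
MTBF = 1062.74 hours

1062.74 hours


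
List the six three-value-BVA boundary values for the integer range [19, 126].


Range: [19, 126]
Boundaries: just below min, min, min+1, max-1, max, just above max
Values: [18, 19, 20, 125, 126, 127]

[18, 19, 20, 125, 126, 127]


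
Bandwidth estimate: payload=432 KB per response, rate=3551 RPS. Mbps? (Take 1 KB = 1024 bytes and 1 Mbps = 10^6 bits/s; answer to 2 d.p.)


Formula: Mbps = payload_bytes * RPS * 8 / 1e6
Payload per request = 432 KB = 432 * 1024 = 442368 bytes
Total bytes/sec = 442368 * 3551 = 1570848768
Total bits/sec = 1570848768 * 8 = 12566790144
Mbps = 12566790144 / 1e6 = 12566.79

12566.79 Mbps


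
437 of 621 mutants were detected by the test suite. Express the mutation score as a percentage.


Mutation score = killed / total * 100
Mutation score = 437 / 621 * 100
Mutation score = 70.37%

70.37%


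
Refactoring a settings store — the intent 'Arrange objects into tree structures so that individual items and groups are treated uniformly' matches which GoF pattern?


This matches the Composite pattern

Composite


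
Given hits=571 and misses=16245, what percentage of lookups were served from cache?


Formula: hit rate = hits / (hits + misses) * 100
hit rate = 571 / (571 + 16245) * 100
hit rate = 571 / 16816 * 100
hit rate = 3.4%

3.4%


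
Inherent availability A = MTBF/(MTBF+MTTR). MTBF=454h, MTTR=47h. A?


Availability = MTBF / (MTBF + MTTR)
Availability = 454 / (454 + 47)
Availability = 454 / 501
Availability = 90.6188%

90.6188%


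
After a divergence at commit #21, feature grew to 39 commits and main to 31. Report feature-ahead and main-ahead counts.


Common ancestor: commit #21
feature commits after divergence: 39 - 21 = 18
main commits after divergence: 31 - 21 = 10
feature is 18 commits ahead of main
main is 10 commits ahead of feature

feature ahead: 18, main ahead: 10


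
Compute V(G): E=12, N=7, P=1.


Formula: V(G) = E - N + 2P
V(G) = 12 - 7 + 2*1
V(G) = 5 + 2
V(G) = 7

7


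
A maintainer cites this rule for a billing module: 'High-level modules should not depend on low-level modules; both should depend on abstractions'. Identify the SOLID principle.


This describes the Dependency Inversion Principle (DIP)

Dependency Inversion Principle (DIP)


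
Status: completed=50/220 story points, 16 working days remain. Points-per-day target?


Formula: Required rate = Remaining points / Days left
Remaining = 220 - 50 = 170 points
Required rate = 170 / 16 = 10.63 points/day

10.63 points/day


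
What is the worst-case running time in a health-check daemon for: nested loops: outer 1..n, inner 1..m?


Reasoning: product of independent bounds
Complexity: O(n*m)

O(n*m)


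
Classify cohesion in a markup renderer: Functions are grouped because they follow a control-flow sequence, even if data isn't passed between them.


Reasoning: Grouped by order of execution within a routine, not by data flow
Type: Procedural cohesion

Procedural cohesion


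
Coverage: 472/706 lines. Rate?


Coverage = covered / total * 100
Coverage = 472 / 706 * 100
Coverage = 66.86%

66.86%


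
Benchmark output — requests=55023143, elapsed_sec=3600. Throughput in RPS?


Formula: throughput = requests / seconds
throughput = 55023143 / 3600
throughput = 15284.21 requests/second

15284.21 requests/second


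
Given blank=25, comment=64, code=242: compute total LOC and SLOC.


Total LOC = blank + comment + code
Total LOC = 25 + 64 + 242 = 331
SLOC (source only) = code = 242

Total LOC: 331, SLOC: 242


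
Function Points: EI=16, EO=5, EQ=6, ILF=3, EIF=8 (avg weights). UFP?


UFP = EI*4 + EO*5 + EQ*4 + ILF*10 + EIF*7
UFP = 16*4 + 5*5 + 6*4 + 3*10 + 8*7
UFP = 64 + 25 + 24 + 30 + 56
UFP = 199

199


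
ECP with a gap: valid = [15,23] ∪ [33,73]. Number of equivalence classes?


Valid ranges: [15,23] and [33,73]
Class 1: x < 15 — invalid
Class 2: 15 ≤ x ≤ 23 — valid
Class 3: 23 < x < 33 — invalid (gap between ranges)
Class 4: 33 ≤ x ≤ 73 — valid
Class 5: x > 73 — invalid
Total equivalence classes: 5

5 equivalence classes


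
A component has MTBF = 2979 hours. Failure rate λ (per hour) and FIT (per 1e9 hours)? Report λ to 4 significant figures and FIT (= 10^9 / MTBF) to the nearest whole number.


Formula: λ = 1 / MTBF; FIT = λ × 1e9 = 1e9 / MTBF
λ = 1 / 2979 ≈ 3.357e-04 failures/hour
FIT = 1e9 / 2979 ≈ 335683 failures per 1e9 hours (nearest whole number)

λ = 3.357e-04 /h, FIT = 335683


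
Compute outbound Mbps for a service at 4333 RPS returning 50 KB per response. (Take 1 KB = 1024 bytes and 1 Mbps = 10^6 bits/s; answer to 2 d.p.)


Formula: Mbps = payload_bytes * RPS * 8 / 1e6
Payload per request = 50 KB = 50 * 1024 = 51200 bytes
Total bytes/sec = 51200 * 4333 = 221849600
Total bits/sec = 221849600 * 8 = 1774796800
Mbps = 1774796800 / 1e6 = 1774.8

1774.8 Mbps


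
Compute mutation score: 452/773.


Mutation score = killed / total * 100
Mutation score = 452 / 773 * 100
Mutation score = 58.47%

58.47%


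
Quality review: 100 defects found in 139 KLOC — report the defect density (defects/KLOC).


Defect density = defects / KLOC
Defect density = 100 / 139
Defect density = 0.719 defects/KLOC

0.719 defects/KLOC


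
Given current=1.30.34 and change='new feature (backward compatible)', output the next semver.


Current: 1.30.34
Change category: 'new feature (backward compatible)' → minor bump
SemVer rule: minor bump → increment MINOR, reset PATCH to 0 (MAJOR unchanged)
New: 1.31.0

1.31.0


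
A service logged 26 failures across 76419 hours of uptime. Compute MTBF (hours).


Formula: MTBF = Total operating time / Number of failures
MTBF = 76419 / 26
MTBF = 2939.19 hours

2939.19 hours


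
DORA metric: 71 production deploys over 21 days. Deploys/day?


Formula: deployments per day = releases / days
= 71 / 21
= 3.381 deploys/day
(equivalently, 23.67 deploys/week)

3.381 deploys/day


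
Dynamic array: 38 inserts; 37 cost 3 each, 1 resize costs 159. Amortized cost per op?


Formula: Amortized cost = Total cost / Operations
Total cost = (37 * 3) + (1 * 159)
Total cost = 111 + 159 = 270
Amortized = 270 / 38 = 7.1053

7.1053


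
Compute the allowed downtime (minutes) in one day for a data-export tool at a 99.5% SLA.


Formula: allowed downtime = period * (100 - SLA) / 100
Period (day) = 1440 minutes
Unavailability fraction = (100 - 99.5) / 100
Allowed downtime = 1440 * (100 - 99.5) / 100
Allowed downtime = 7.2 minutes

7.2 minutes


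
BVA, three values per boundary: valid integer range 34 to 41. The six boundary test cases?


Range: [34, 41]
Boundaries: just below min, min, min+1, max-1, max, just above max
Values: [33, 34, 35, 40, 41, 42]

[33, 34, 35, 40, 41, 42]


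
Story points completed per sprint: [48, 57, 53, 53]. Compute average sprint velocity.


Formula: Avg velocity = Total points / Number of sprints
Points: [48, 57, 53, 53]
Sum = 48 + 57 + 53 + 53 = 211
Avg velocity = 211 / 4 = 52.75 points/sprint

52.75 points/sprint


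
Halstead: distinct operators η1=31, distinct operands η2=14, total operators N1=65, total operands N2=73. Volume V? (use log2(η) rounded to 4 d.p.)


Formula: V = N * log2(η), where N = N1 + N2 and η = η1 + η2
η = 31 + 14 = 45
N = 65 + 73 = 138
log2(45) ≈ 5.4919
V = 138 * 5.4919 = 757.88

757.88


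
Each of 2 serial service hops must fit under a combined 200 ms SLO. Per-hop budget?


Formula: per_stage = total_budget / stages
per_stage = 200 / 2
per_stage = 100.0 ms

100.0 ms


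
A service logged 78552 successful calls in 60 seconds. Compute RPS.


Formula: throughput = requests / seconds
throughput = 78552 / 60
throughput = 1309.2 requests/second

1309.2 requests/second


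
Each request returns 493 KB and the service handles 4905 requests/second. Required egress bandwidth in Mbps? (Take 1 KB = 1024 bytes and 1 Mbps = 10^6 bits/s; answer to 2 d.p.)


Formula: Mbps = payload_bytes * RPS * 8 / 1e6
Payload per request = 493 KB = 493 * 1024 = 504832 bytes
Total bytes/sec = 504832 * 4905 = 2476200960
Total bits/sec = 2476200960 * 8 = 19809607680
Mbps = 19809607680 / 1e6 = 19809.61

19809.61 Mbps


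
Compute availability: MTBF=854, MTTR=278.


Availability = MTBF / (MTBF + MTTR)
Availability = 854 / (854 + 278)
Availability = 854 / 1132
Availability = 75.4417%

75.4417%


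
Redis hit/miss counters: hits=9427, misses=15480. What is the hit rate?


Formula: hit rate = hits / (hits + misses) * 100
hit rate = 9427 / (9427 + 15480) * 100
hit rate = 9427 / 24907 * 100
hit rate = 37.85%

37.85%


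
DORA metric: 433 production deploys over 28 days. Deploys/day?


Formula: deployments per day = releases / days
= 433 / 28
= 15.464 deploys/day
(equivalently, 108.25 deploys/week)

15.464 deploys/day


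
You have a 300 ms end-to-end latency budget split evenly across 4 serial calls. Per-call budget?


Formula: per_stage = total_budget / stages
per_stage = 300 / 4
per_stage = 75.0 ms

75.0 ms


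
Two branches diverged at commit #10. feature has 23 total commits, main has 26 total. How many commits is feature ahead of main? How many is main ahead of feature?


Common ancestor: commit #10
feature commits after divergence: 23 - 10 = 13
main commits after divergence: 26 - 10 = 16
feature is 13 commits ahead of main
main is 16 commits ahead of feature

feature ahead: 13, main ahead: 16


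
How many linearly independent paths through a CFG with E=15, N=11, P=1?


Formula: V(G) = E - N + 2P
V(G) = 15 - 11 + 2*1
V(G) = 4 + 2
V(G) = 6

6


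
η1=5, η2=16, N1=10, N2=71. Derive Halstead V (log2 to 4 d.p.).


Formula: V = N * log2(η), where N = N1 + N2 and η = η1 + η2
η = 5 + 16 = 21
N = 10 + 71 = 81
log2(21) ≈ 4.3923
V = 81 * 4.3923 = 355.78

355.78


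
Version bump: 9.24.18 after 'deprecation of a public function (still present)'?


Current: 9.24.18
Change category: 'deprecation of a public function (still present)' → minor bump
SemVer rule: minor bump → increment MINOR, reset PATCH to 0 (MAJOR unchanged)
New: 9.25.0

9.25.0


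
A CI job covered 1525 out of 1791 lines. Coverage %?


Coverage = covered / total * 100
Coverage = 1525 / 1791 * 100
Coverage = 85.15%

85.15%


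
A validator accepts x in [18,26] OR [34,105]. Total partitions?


Valid ranges: [18,26] and [34,105]
Class 1: x < 18 — invalid
Class 2: 18 ≤ x ≤ 26 — valid
Class 3: 26 < x < 34 — invalid (gap between ranges)
Class 4: 34 ≤ x ≤ 105 — valid
Class 5: x > 105 — invalid
Total equivalence classes: 5

5 equivalence classes


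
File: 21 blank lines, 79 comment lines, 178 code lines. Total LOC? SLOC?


Total LOC = blank + comment + code
Total LOC = 21 + 79 + 178 = 278
SLOC (source only) = code = 178

Total LOC: 278, SLOC: 178


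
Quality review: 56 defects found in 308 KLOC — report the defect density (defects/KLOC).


Defect density = defects / KLOC
Defect density = 56 / 308
Defect density = 0.182 defects/KLOC

0.182 defects/KLOC


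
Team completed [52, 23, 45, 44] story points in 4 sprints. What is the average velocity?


Formula: Avg velocity = Total points / Number of sprints
Points: [52, 23, 45, 44]
Sum = 52 + 23 + 45 + 44 = 164
Avg velocity = 164 / 4 = 41.0 points/sprint

41.0 points/sprint


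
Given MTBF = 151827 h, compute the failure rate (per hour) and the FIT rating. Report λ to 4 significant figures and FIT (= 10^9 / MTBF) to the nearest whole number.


Formula: λ = 1 / MTBF; FIT = λ × 1e9 = 1e9 / MTBF
λ = 1 / 151827 ≈ 6.586e-06 failures/hour
FIT = 1e9 / 151827 ≈ 6586 failures per 1e9 hours (nearest whole number)

λ = 6.586e-06 /h, FIT = 6586


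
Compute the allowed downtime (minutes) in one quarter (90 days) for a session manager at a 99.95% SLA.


Formula: allowed downtime = period * (100 - SLA) / 100
Period (quarter (90 days)) = 129600 minutes
Unavailability fraction = (100 - 99.95) / 100
Allowed downtime = 129600 * (100 - 99.95) / 100
Allowed downtime = 64.8 minutes

64.8 minutes


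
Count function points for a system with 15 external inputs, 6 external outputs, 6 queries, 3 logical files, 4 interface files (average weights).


UFP = EI*4 + EO*5 + EQ*4 + ILF*10 + EIF*7
UFP = 15*4 + 6*5 + 6*4 + 3*10 + 4*7
UFP = 60 + 30 + 24 + 30 + 28
UFP = 172

172


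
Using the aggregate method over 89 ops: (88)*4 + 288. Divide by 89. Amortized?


Formula: Amortized cost = Total cost / Operations
Total cost = (88 * 4) + (1 * 288)
Total cost = 352 + 288 = 640
Amortized = 640 / 89 = 7.191

7.191


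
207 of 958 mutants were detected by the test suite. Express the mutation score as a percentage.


Mutation score = killed / total * 100
Mutation score = 207 / 958 * 100
Mutation score = 21.61%

21.61%
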